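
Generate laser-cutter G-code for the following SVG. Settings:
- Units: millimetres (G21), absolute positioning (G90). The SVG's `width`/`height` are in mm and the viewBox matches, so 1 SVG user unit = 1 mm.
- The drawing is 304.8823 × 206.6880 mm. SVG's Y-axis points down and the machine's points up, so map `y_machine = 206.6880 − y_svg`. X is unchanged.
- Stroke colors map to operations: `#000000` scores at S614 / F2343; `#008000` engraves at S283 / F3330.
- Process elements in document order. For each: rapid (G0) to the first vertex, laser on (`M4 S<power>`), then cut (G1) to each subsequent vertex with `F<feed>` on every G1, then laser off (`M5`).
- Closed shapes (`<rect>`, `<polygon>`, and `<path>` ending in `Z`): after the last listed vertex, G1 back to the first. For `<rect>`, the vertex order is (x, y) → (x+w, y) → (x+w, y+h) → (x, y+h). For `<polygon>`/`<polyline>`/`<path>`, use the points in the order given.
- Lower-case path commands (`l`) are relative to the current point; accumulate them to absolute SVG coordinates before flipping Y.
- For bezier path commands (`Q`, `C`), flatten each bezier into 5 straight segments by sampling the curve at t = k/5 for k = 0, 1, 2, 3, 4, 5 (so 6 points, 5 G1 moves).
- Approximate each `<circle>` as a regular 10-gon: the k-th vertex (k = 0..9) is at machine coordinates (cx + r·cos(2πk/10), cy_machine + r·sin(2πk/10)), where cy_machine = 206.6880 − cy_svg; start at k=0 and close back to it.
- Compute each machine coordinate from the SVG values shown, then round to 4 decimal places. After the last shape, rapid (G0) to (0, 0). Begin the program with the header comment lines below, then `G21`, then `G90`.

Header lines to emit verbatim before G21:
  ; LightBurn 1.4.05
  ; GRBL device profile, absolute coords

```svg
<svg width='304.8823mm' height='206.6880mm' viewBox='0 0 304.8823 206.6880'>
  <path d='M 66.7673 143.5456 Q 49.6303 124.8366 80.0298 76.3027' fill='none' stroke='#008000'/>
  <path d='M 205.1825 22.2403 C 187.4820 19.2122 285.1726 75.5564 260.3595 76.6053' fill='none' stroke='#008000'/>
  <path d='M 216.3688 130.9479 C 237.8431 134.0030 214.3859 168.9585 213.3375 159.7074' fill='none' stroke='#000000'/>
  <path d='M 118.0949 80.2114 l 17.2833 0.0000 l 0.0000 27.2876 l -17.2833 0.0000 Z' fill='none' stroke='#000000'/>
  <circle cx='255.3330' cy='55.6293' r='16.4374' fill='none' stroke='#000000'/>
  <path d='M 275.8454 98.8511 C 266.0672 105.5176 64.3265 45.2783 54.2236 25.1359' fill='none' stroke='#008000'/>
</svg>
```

; LightBurn 1.4.05
; GRBL device profile, absolute coords
G21
G90
G0 X66.7673 Y63.1424
M4 S283
G1 X61.8140 Y71.8190 F3330
G1 X60.6635 Y82.8816 F3330
G1 X63.3160 Y96.3302 F3330
G1 X69.7715 Y112.1647 F3330
G1 X80.0298 Y130.3853 F3330
M5
G0 X205.1825 Y184.4477
M4 S283
G1 X206.5060 Y180.0572 F3330
G1 X224.1044 Y166.9214 F3330
G1 X246.5587 Y150.5444 F3330
G1 X262.4501 Y136.4301 F3330
G1 X260.3595 Y130.0827 F3330
M5
G0 X216.3688 Y75.7401
M4 S614
G1 X224.4003 Y70.6878 F2343
G1 X224.8806 Y61.6326 F2343
G1 X221.0420 Y52.2276 F2343
G1 X216.1169 Y46.1259 F2343
G1 X213.3375 Y46.9806 F2343
M5
G0 X118.0949 Y126.4766
M4 S614
G1 X135.3782 Y126.4766 F2343
G1 X135.3782 Y99.1890 F2343
G1 X118.0949 Y99.1890 F2343
G1 X118.0949 Y126.4766 F2343
M5
G0 X271.7704 Y151.0587
M4 S614
G1 X268.6311 Y160.7204 F2343
G1 X260.4124 Y166.6916 F2343
G1 X250.2536 Y166.6916 F2343
G1 X242.0349 Y160.7204 F2343
G1 X238.8956 Y151.0587 F2343
G1 X242.0349 Y141.3970 F2343
G1 X250.2536 Y135.4258 F2343
G1 X260.4124 Y135.4258 F2343
G1 X268.6311 Y141.3970 F2343
G1 X271.7704 Y151.0587 F2343
M5
G0 X275.8454 Y107.8369
M4 S283
G1 X250.0118 Y111.0097 F3330
G1 X196.5200 Y125.1037 F3330
G1 X133.7828 Y144.9829 F3330
G1 X80.2131 Y165.5111 F3330
G1 X54.2236 Y181.5521 F3330
M5
G0 X0.0000 Y0.0000

viewBox `0 0 304.8823 206.6880` with mm width/height → 1 unit = 1 mm. Flip: y_m = 206.6880 − y_svg.

**Shape 1** — `<path>` quadratic bezier, stroke `#008000` → engrave (S283, F3330). Control points (SVG): P0=(66.7673,143.5456), P1=(49.6303,124.8366), P2=(80.0298,76.3027); sampled at t=k/5. Machine vertices: (66.7673,63.1424) → (61.8140,71.8190) → (60.6635,82.8816) → (63.3160,96.3302) → (69.7715,112.1647) → (80.0298,130.3853). Open path.

**Shape 2** — `<path>` cubic bezier, stroke `#008000` → engrave (S283, F3330). Control points (SVG): P0=(205.1825,22.2403), P1=(187.4820,19.2122), P2=(285.1726,75.5564), P3=(260.3595,76.6053); sampled at t=k/5. Machine vertices: (205.1825,184.4477) → (206.5060,180.0572) → (224.1044,166.9214) → (246.5587,150.5444) → (262.4501,136.4301) → (260.3595,130.0827). Open path.

**Shape 3** — `<path>` cubic bezier, stroke `#000000` → score (S614, F2343). Control points (SVG): P0=(216.3688,130.9479), P1=(237.8431,134.0030), P2=(214.3859,168.9585), P3=(213.3375,159.7074); sampled at t=k/5. Machine vertices: (216.3688,75.7401) → (224.4003,70.6878) → (224.8806,61.6326) → (221.0420,52.2276) → (216.1169,46.1259) → (213.3375,46.9806). Open path.

**Shape 4** — `<path>` rectangle, stroke `#000000` → score (S614, F2343). Machine vertices: (118.0949,126.4766) → (135.3782,126.4766) → (135.3782,99.1890) → (118.0949,99.1890) → (118.0949,126.4766). Closed: final G1 returns to the first vertex.

**Shape 5** — `<circle>` circle, stroke `#000000` → score (S614, F2343). Machine vertices: (271.7704,151.0587) → (268.6311,160.7204) → (260.4124,166.6916) → (250.2536,166.6916) → (242.0349,160.7204) → (238.8956,151.0587) → (242.0349,141.3970) → (250.2536,135.4258) → (260.4124,135.4258) → (268.6311,141.3970) → (271.7704,151.0587). Closed: final G1 returns to the first vertex.

**Shape 6** — `<path>` cubic bezier, stroke `#008000` → engrave (S283, F3330). Control points (SVG): P0=(275.8454,98.8511), P1=(266.0672,105.5176), P2=(64.3265,45.2783), P3=(54.2236,25.1359); sampled at t=k/5. Machine vertices: (275.8454,107.8369) → (250.0118,111.0097) → (196.5200,125.1037) → (133.7828,144.9829) → (80.2131,165.5111) → (54.2236,181.5521). Open path.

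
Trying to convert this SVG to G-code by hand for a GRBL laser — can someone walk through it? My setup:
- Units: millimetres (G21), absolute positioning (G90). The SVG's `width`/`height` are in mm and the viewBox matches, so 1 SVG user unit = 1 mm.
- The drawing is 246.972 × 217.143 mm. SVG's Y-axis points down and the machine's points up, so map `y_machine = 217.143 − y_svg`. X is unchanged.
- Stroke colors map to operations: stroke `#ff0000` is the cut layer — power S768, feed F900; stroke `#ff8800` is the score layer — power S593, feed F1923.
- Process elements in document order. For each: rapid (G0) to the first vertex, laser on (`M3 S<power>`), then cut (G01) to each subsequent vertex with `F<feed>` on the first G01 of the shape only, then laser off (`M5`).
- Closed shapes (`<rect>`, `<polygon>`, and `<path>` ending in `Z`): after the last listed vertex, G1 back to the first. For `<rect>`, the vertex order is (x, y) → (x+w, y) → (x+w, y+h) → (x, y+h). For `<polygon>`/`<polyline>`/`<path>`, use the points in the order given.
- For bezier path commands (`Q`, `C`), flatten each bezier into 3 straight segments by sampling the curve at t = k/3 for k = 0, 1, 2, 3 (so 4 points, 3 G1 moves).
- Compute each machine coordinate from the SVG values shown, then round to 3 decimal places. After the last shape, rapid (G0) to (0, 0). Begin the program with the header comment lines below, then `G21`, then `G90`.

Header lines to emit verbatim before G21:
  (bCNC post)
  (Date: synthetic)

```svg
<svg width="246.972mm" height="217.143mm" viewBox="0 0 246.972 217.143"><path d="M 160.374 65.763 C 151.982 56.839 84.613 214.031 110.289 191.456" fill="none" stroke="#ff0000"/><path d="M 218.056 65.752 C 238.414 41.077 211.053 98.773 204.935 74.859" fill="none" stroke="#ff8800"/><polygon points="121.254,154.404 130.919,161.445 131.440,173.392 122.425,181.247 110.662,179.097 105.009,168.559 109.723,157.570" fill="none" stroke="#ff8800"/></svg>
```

viewBox `0 0 246.972 217.143` with mm width/height → 1 unit = 1 mm. Flip: y_m = 217.143 − y_svg.

**Shape 1** — `<path>` cubic bezier, stroke `#ff0000` → cut (S768, F900). Control points (SVG): P0=(160.374,65.763), P1=(151.982,56.839), P2=(84.613,214.031), P3=(110.289,191.456); sampled at t=k/3. Machine vertices: (160.374,151.380) → (137.953,117.742) → (109.998,50.224) → (110.289,25.687). Open path.

**Shape 2** — `<path>` cubic bezier, stroke `#ff8800` → score (S593, F1923). Control points (SVG): P0=(218.056,65.752), P1=(238.414,41.077), P2=(211.053,98.773), P3=(204.935,74.859); sampled at t=k/3. Machine vertices: (218.056,151.391) → (225.062,154.682) → (215.580,139.500) → (204.935,142.284). Open path.

**Shape 3** — `<polygon>` regular polygon, stroke `#ff8800` → score (S593, F1923). Machine vertices: (121.254,62.739) → (130.919,55.698) → (131.440,43.751) → (122.425,35.896) → (110.662,38.046) → (105.009,48.584) → (109.723,59.573) → (121.254,62.739). Closed: final G1 returns to the first vertex.

(bCNC post)
(Date: synthetic)
G21
G90
G0 X160.374 Y151.380
M3 S768
G01 X137.953 Y117.742 F900
G01 X109.998 Y50.224
G01 X110.289 Y25.687
M5
G0 X218.056 Y151.391
M3 S593
G01 X225.062 Y154.682 F1923
G01 X215.580 Y139.500
G01 X204.935 Y142.284
M5
G0 X121.254 Y62.739
M3 S593
G01 X130.919 Y55.698 F1923
G01 X131.440 Y43.751
G01 X122.425 Y35.896
G01 X110.662 Y38.046
G01 X105.009 Y48.584
G01 X109.723 Y59.573
G01 X121.254 Y62.739
M5
G0 X0.000 Y0.000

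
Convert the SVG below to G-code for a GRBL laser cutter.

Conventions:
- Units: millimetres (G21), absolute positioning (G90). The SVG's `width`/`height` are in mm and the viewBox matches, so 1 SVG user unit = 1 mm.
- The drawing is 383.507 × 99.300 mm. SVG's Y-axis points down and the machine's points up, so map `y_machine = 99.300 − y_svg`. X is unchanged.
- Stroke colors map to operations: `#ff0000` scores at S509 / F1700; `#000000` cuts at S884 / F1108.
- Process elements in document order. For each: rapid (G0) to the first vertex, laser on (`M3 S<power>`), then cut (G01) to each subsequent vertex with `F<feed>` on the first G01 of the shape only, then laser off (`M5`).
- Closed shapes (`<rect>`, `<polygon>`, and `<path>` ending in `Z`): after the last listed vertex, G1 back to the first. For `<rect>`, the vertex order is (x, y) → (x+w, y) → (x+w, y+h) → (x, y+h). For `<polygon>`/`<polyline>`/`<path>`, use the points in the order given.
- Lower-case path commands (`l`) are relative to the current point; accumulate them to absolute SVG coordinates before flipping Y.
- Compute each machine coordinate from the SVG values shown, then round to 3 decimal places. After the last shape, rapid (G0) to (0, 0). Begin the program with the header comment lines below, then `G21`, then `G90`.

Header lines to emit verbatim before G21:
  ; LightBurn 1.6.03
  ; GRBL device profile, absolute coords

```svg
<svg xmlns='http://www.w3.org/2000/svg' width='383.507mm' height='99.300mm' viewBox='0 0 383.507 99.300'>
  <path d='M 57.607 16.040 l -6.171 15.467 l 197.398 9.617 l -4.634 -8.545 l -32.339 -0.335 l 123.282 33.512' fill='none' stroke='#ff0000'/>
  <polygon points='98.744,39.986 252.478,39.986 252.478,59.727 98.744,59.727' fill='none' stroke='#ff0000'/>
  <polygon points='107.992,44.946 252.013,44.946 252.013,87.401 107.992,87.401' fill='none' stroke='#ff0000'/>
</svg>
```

viewBox `0 0 383.507 99.300` with mm width/height → 1 unit = 1 mm. Flip: y_m = 99.300 − y_svg.

**Shape 1** — `<path>` open polyline, stroke `#ff0000` → score (S509, F1700). Machine vertices: (57.607,83.260) → (51.436,67.793) → (248.834,58.176) → (244.200,66.721) → (211.861,67.056) → (335.143,33.544). Open path.

**Shape 2** — `<polygon>` rectangle, stroke `#ff0000` → score (S509, F1700). Machine vertices: (98.744,59.314) → (252.478,59.314) → (252.478,39.573) → (98.744,39.573) → (98.744,59.314). Closed: final G1 returns to the first vertex.

**Shape 3** — `<polygon>` rectangle, stroke `#ff0000` → score (S509, F1700). Machine vertices: (107.992,54.354) → (252.013,54.354) → (252.013,11.899) → (107.992,11.899) → (107.992,54.354). Closed: final G1 returns to the first vertex.

; LightBurn 1.6.03
; GRBL device profile, absolute coords
G21
G90
G0 X57.607 Y83.260
M3 S509
G01 X51.436 Y67.793 F1700
G01 X248.834 Y58.176
G01 X244.200 Y66.721
G01 X211.861 Y67.056
G01 X335.143 Y33.544
M5
G0 X98.744 Y59.314
M3 S509
G01 X252.478 Y59.314 F1700
G01 X252.478 Y39.573
G01 X98.744 Y39.573
G01 X98.744 Y59.314
M5
G0 X107.992 Y54.354
M3 S509
G01 X252.013 Y54.354 F1700
G01 X252.013 Y11.899
G01 X107.992 Y11.899
G01 X107.992 Y54.354
M5
G0 X0.000 Y0.000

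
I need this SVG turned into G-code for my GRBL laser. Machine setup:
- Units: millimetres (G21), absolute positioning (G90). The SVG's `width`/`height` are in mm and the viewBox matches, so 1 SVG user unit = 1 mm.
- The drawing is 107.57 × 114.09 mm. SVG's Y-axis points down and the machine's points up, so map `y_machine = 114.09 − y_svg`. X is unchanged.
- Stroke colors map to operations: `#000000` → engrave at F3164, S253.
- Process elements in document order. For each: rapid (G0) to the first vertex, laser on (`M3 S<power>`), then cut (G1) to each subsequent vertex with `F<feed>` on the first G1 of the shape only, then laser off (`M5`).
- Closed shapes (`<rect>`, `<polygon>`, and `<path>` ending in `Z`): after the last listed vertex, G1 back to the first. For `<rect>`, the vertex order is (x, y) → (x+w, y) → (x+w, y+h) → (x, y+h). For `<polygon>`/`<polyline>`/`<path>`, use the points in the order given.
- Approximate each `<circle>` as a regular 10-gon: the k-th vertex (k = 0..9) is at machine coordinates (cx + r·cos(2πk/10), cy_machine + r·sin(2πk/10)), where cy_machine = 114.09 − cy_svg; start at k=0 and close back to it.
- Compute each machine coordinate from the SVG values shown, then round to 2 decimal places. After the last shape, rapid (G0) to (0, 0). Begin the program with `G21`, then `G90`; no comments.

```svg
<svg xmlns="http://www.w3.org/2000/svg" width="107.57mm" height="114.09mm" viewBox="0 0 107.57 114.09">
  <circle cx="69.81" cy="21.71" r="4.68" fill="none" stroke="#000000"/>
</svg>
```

Since the viewBox matches the mm dimensions, user units are millimetres directly. The only transform is the Y-flip y_m = 114.09 − y_svg.

Shape 1 is a circle drawn with `<circle>`. Its stroke #000000 means engrave at S253, F3164. After flipping Y the toolpath is (74.49,92.38) → (73.60,95.13) → (71.26,96.83) → (68.36,96.83) → (66.02,95.13) → (65.13,92.38) → (66.02,89.63) → (68.36,87.93) → (71.26,87.93) → (73.60,89.63) → (74.49,92.38), returning to the start.

G21
G90
G0 X74.49 Y92.38
M3 S253
G1 X73.60 Y95.13 F3164
G1 X71.26 Y96.83
G1 X68.36 Y96.83
G1 X66.02 Y95.13
G1 X65.13 Y92.38
G1 X66.02 Y89.63
G1 X68.36 Y87.93
G1 X71.26 Y87.93
G1 X73.60 Y89.63
G1 X74.49 Y92.38
M5
G0 X0.00 Y0.00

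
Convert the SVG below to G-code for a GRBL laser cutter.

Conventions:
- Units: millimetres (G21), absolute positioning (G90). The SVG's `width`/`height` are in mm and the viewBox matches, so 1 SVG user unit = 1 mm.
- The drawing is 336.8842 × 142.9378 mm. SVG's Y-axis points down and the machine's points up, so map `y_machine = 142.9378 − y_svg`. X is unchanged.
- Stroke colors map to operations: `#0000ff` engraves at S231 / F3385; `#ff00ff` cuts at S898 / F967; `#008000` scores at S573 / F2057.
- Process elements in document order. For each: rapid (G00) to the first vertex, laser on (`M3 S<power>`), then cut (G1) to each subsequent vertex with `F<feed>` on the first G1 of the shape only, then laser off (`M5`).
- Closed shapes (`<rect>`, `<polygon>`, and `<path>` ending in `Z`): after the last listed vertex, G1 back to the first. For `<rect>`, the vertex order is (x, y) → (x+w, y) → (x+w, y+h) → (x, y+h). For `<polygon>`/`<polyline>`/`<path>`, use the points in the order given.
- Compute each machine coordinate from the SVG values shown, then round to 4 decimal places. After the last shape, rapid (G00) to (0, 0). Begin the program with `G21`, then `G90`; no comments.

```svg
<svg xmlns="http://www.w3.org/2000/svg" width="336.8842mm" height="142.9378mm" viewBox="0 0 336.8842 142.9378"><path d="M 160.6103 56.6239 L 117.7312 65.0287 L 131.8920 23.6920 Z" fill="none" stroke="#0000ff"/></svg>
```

G21
G90
G00 X160.6103 Y86.3139
M3 S231
G1 X117.7312 Y77.9091 F3385
G1 X131.8920 Y119.2458
G1 X160.6103 Y86.3139
M5
G00 X0.0000 Y0.0000

1 u = 1 mm; y_m = 142.9378 − y.

[1] `<path>` regular polygon, #0000ff→engrave S231 F3385: (160.6103,86.3139) → (117.7312,77.9091) → (131.8920,119.2458) → (160.6103,86.3139) (closed)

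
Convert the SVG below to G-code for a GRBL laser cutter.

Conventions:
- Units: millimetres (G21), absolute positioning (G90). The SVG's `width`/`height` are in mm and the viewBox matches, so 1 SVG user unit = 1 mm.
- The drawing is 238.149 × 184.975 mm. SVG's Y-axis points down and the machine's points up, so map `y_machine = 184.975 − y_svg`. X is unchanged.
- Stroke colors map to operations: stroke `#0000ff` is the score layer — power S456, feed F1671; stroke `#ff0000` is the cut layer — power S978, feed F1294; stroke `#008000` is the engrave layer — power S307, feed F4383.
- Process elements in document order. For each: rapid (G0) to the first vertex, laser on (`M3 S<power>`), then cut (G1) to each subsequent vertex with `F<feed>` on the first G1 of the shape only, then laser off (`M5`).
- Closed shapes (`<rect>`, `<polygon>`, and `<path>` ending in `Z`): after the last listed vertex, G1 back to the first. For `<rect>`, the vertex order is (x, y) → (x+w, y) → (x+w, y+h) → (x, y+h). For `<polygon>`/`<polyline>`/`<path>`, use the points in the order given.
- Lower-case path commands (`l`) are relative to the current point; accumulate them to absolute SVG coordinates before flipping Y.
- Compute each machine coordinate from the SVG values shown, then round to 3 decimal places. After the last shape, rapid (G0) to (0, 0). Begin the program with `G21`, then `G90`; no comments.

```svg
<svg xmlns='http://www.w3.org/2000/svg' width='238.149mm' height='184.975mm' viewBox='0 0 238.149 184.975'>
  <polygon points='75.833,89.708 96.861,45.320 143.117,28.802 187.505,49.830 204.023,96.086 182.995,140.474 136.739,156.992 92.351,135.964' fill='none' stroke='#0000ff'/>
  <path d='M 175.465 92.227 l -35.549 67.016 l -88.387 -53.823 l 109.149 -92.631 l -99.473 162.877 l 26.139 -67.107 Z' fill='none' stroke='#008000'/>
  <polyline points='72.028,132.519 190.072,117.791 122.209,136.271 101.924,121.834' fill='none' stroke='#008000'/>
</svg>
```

1 u = 1 mm; y_m = 184.975 − y.

[1] `<polygon>` regular polygon, #0000ff→score S456 F1671: (75.833,95.267) → (96.861,139.655) → (143.117,156.173) → (187.505,135.145) → (204.023,88.889) → (182.995,44.501) → (136.739,27.983) → (92.351,49.011) → (75.833,95.267) (closed)

[2] `<path>` closed polygon, #008000→engrave S307 F4383: (175.465,92.748) → (139.916,25.732) → (51.529,79.555) → (160.678,172.186) → (61.205,9.309) → (87.344,76.416) → (175.465,92.748) (closed)

[3] `<polyline>` open polyline, #008000→engrave S307 F4383: (72.028,52.456) → (190.072,67.184) → (122.209,48.704) → (101.924,63.141)

G21
G90
G0 X75.833 Y95.267
M3 S456
G1 X96.861 Y139.655 F1671
G1 X143.117 Y156.173
G1 X187.505 Y135.145
G1 X204.023 Y88.889
G1 X182.995 Y44.501
G1 X136.739 Y27.983
G1 X92.351 Y49.011
G1 X75.833 Y95.267
M5
G0 X175.465 Y92.748
M3 S307
G1 X139.916 Y25.732 F4383
G1 X51.529 Y79.555
G1 X160.678 Y172.186
G1 X61.205 Y9.309
G1 X87.344 Y76.416
G1 X175.465 Y92.748
M5
G0 X72.028 Y52.456
M3 S307
G1 X190.072 Y67.184 F4383
G1 X122.209 Y48.704
G1 X101.924 Y63.141
M5
G0 X0.000 Y0.000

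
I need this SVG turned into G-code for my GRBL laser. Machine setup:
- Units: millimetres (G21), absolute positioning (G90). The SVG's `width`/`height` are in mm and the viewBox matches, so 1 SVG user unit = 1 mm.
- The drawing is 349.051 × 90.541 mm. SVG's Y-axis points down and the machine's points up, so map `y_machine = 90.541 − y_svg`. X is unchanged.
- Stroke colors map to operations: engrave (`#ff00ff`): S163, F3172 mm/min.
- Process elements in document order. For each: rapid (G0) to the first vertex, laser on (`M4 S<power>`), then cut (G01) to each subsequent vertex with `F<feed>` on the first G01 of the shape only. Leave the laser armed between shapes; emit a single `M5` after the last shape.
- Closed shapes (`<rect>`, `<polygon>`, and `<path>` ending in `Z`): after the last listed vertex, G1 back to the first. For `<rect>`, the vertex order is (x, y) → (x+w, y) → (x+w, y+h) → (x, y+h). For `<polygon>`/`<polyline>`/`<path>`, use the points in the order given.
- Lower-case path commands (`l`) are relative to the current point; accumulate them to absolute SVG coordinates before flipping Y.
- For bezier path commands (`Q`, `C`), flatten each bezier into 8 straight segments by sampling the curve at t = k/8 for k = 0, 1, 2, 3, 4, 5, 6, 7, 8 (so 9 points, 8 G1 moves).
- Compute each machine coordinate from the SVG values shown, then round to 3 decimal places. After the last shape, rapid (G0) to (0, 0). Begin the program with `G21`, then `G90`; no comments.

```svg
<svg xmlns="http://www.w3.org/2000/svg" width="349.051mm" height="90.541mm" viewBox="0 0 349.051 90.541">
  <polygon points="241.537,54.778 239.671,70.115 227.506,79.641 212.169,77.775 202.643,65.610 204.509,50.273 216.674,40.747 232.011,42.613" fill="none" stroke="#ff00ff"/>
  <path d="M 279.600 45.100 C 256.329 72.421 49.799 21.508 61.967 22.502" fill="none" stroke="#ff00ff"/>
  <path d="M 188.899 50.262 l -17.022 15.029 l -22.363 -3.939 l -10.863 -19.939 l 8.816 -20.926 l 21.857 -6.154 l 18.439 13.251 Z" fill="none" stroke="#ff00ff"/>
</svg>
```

1 u = 1 mm; y_m = 90.541 − y.

[1] `<polygon>` regular polygon, #ff00ff→engrave S163 F3172: (241.537,35.763) → (239.671,20.426) → (227.506,10.900) → (212.169,12.766) → (202.643,24.931) → (204.509,40.268) → (216.674,49.794) → (232.011,47.928) → (241.537,35.763) (closed)

[2] `<path>` cubic bezier, #ff00ff→engrave S163 F3172: (279.600,45.441) → (263.068,38.609) → (234.066,37.586) → (197.305,40.847) → (157.494,46.867) → (119.344,54.122) → (87.566,61.085) → (66.870,66.233) → (61.967,68.039)

[3] `<path>` regular polygon, #ff00ff→engrave S163 F3172: (188.899,40.279) → (171.877,25.250) → (149.514,29.189) → (138.651,49.128) → (147.467,70.054) → (169.324,76.208) → (187.763,62.957) → (188.899,40.279) (closed)

G21
G90
G0 X241.537 Y35.763
M4 S163
G01 X239.671 Y20.426 F3172
G01 X227.506 Y10.900
G01 X212.169 Y12.766
G01 X202.643 Y24.931
G01 X204.509 Y40.268
G01 X216.674 Y49.794
G01 X232.011 Y47.928
G01 X241.537 Y35.763
G0 X279.600 Y45.441
M4 S163
G01 X263.068 Y38.609 F3172
G01 X234.066 Y37.586
G01 X197.305 Y40.847
G01 X157.494 Y46.867
G01 X119.344 Y54.122
G01 X87.566 Y61.085
G01 X66.870 Y66.233
G01 X61.967 Y68.039
G0 X188.899 Y40.279
M4 S163
G01 X171.877 Y25.250 F3172
G01 X149.514 Y29.189
G01 X138.651 Y49.128
G01 X147.467 Y70.054
G01 X169.324 Y76.208
G01 X187.763 Y62.957
G01 X188.899 Y40.279
M5
G0 X0.000 Y0.000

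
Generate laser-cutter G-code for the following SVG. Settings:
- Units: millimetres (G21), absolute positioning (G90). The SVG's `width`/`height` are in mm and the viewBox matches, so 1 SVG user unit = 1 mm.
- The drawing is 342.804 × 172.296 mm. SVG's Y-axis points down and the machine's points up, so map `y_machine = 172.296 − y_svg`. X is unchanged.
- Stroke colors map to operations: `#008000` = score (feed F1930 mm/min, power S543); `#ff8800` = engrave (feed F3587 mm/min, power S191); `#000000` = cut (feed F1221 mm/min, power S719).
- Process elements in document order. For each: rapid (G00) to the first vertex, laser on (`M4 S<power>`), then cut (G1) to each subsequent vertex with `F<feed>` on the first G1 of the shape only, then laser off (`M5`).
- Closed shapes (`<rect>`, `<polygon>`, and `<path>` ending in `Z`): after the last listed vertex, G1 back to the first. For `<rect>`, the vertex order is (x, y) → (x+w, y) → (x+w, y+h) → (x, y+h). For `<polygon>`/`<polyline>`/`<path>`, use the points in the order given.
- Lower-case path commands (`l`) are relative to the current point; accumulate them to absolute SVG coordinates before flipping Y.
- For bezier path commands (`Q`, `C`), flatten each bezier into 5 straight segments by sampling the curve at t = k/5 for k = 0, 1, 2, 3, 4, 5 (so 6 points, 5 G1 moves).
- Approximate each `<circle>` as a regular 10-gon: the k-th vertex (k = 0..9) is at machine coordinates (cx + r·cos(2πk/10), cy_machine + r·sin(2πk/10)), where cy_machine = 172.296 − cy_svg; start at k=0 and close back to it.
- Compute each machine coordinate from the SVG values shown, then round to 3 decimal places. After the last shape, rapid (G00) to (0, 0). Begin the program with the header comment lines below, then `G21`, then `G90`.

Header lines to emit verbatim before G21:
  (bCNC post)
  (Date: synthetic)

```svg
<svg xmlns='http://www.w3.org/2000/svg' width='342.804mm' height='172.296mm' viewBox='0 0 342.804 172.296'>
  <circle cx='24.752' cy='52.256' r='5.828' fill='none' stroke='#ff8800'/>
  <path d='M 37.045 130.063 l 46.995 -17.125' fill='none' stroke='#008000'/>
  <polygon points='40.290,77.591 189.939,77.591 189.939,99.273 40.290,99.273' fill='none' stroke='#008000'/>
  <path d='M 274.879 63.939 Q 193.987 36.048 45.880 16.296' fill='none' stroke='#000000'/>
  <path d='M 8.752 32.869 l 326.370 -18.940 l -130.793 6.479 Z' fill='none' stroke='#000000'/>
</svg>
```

Since the viewBox matches the mm dimensions, user units are millimetres directly. The only transform is the Y-flip y_m = 172.296 − y_svg.

Shape 1 is a circle drawn with `<circle>`. Its stroke #ff8800 means engrave at S191, F3587. After flipping Y the toolpath is (30.580,120.040) → (29.467,123.466) → (26.553,125.583) → (22.951,125.583) → (20.037,123.466) → (18.924,120.040) → (20.037,116.614) → (22.951,114.497) → (26.553,114.497) → (29.467,116.614) → (30.580,120.040), returning to the start.

Shape 2 is a line segment drawn with `<path>`. Its stroke #008000 means score at S543, F1930. After flipping Y the toolpath is (37.045,42.233) → (84.040,59.358).

Shape 3 is a rectangle drawn with `<polygon>`. Its stroke #008000 means score at S543, F1930. After flipping Y the toolpath is (40.290,94.705) → (189.939,94.705) → (189.939,73.023) → (40.290,73.023) → (40.290,94.705), returning to the start.

Shape 4 is a quadratic bezier drawn with `<path>`. Its stroke #000000 means cut at S719, F1221. After flipping Y the toolpath is (274.879,108.357) → (239.834,119.188) → (199.411,129.368) → (153.611,138.896) → (102.434,147.774) → (45.880,156.000).

Shape 5 is a closed polygon drawn with `<path>`. Its stroke #000000 means cut at S719, F1221. After flipping Y the toolpath is (8.752,139.427) → (335.122,158.367) → (204.329,151.888) → (8.752,139.427), returning to the start.

(bCNC post)
(Date: synthetic)
G21
G90
G00 X30.580 Y120.040
M4 S191
G1 X29.467 Y123.466 F3587
G1 X26.553 Y125.583
G1 X22.951 Y125.583
G1 X20.037 Y123.466
G1 X18.924 Y120.040
G1 X20.037 Y116.614
G1 X22.951 Y114.497
G1 X26.553 Y114.497
G1 X29.467 Y116.614
G1 X30.580 Y120.040
M5
G00 X37.045 Y42.233
M4 S543
G1 X84.040 Y59.358 F1930
M5
G00 X40.290 Y94.705
M4 S543
G1 X189.939 Y94.705 F1930
G1 X189.939 Y73.023
G1 X40.290 Y73.023
G1 X40.290 Y94.705
M5
G00 X274.879 Y108.357
M4 S719
G1 X239.834 Y119.188 F1221
G1 X199.411 Y129.368
G1 X153.611 Y138.896
G1 X102.434 Y147.774
G1 X45.880 Y156.000
M5
G00 X8.752 Y139.427
M4 S719
G1 X335.122 Y158.367 F1221
G1 X204.329 Y151.888
G1 X8.752 Y139.427
M5
G00 X0.000 Y0.000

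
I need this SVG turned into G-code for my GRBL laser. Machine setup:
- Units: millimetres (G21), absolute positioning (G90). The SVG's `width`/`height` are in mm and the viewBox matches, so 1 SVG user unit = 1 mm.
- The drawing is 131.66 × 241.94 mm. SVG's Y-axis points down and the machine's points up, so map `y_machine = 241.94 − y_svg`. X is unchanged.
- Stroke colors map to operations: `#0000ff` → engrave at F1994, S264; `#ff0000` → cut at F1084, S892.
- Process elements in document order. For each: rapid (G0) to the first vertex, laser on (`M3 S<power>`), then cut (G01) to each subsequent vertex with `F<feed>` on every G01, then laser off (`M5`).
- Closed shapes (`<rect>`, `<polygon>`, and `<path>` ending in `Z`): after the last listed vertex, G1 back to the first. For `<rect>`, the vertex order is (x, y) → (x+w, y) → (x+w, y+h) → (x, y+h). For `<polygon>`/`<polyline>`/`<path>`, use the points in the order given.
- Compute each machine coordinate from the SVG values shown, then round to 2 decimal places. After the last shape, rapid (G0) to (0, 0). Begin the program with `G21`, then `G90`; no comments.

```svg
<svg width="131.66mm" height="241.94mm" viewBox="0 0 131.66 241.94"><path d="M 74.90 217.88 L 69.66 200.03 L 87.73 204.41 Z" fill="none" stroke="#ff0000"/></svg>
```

G21
G90
G0 X74.90 Y24.06
M3 S892
G01 X69.66 Y41.91 F1084
G01 X87.73 Y37.53 F1084
G01 X74.90 Y24.06 F1084
M5
G0 X0.00 Y0.00

Since the viewBox matches the mm dimensions, user units are millimetres directly. The only transform is the Y-flip y_m = 241.94 − y_svg.

Shape 1 is a regular polygon drawn with `<path>`. Its stroke #ff0000 means cut at S892, F1084. After flipping Y the toolpath is (74.90,24.06) → (69.66,41.91) → (87.73,37.53) → (74.90,24.06), returning to the start.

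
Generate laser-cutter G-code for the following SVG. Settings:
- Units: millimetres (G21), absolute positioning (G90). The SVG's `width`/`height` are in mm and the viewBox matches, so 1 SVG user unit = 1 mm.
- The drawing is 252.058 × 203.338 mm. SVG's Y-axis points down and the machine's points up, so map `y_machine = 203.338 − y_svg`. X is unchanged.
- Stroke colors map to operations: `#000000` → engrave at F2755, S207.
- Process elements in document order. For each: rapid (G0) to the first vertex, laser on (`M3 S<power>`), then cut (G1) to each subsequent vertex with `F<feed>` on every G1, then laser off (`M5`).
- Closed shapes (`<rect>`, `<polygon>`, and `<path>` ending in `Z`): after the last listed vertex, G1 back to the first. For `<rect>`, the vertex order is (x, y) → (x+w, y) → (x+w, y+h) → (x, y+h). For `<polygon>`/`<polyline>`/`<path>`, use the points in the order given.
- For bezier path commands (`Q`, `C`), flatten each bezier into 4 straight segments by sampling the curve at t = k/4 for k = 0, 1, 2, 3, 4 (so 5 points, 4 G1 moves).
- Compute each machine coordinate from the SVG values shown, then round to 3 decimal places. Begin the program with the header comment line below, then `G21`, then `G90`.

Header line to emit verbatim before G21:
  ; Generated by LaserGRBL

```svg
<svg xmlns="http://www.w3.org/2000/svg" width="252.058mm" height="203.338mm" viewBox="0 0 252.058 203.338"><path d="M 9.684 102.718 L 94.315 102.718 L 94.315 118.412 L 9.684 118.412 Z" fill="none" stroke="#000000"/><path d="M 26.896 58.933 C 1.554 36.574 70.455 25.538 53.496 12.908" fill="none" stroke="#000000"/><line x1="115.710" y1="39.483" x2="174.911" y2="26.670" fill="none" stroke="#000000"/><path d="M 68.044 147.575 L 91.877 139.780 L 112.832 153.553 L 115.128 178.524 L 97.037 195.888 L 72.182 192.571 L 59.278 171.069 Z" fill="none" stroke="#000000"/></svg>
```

; Generated by LaserGRBL
G21
G90
G0 X9.684 Y100.620
M3 S207
G1 X94.315 Y100.620 F2755
G1 X94.315 Y84.926 F2755
G1 X9.684 Y84.926 F2755
G1 X9.684 Y100.620 F2755
M5
G0 X26.896 Y144.405
M3 S207
G1 X22.746 Y159.253 F2755
G1 X37.052 Y171.066 F2755
G1 X52.931 Y181.055 F2755
G1 X53.496 Y190.430 F2755
M5
G0 X115.710 Y163.855
M3 S207
G1 X174.911 Y176.668 F2755
M5
G0 X68.044 Y55.763
M3 S207
G1 X91.877 Y63.558 F2755
G1 X112.832 Y49.785 F2755
G1 X115.128 Y24.814 F2755
G1 X97.037 Y7.450 F2755
G1 X72.182 Y10.767 F2755
G1 X59.278 Y32.269 F2755
G1 X68.044 Y55.763 F2755
M5

viewBox `0 0 252.058 203.338` with mm width/height → 1 unit = 1 mm. Flip: y_m = 203.338 − y_svg.

**Shape 1** — `<path>` rectangle, stroke `#000000` → engrave (S207, F2755). Machine vertices: (9.684,100.620) → (94.315,100.620) → (94.315,84.926) → (9.684,84.926) → (9.684,100.620). Closed: final G1 returns to the first vertex.

**Shape 2** — `<path>` cubic bezier, stroke `#000000` → engrave (S207, F2755). Control points (SVG): P0=(26.896,58.933), P1=(1.554,36.574), P2=(70.455,25.538), P3=(53.496,12.908); sampled at t=k/4. Machine vertices: (26.896,144.405) → (22.746,159.253) → (37.052,171.066) → (52.931,181.055) → (53.496,190.430). Open path.

**Shape 3** — `<line>` line segment, stroke `#000000` → engrave (S207, F2755). Machine vertices: (115.710,163.855) → (174.911,176.668). Open path.

**Shape 4** — `<path>` regular polygon, stroke `#000000` → engrave (S207, F2755). Machine vertices: (68.044,55.763) → (91.877,63.558) → (112.832,49.785) → (115.128,24.814) → (97.037,7.450) → (72.182,10.767) → (59.278,32.269) → (68.044,55.763). Closed: final G1 returns to the first vertex.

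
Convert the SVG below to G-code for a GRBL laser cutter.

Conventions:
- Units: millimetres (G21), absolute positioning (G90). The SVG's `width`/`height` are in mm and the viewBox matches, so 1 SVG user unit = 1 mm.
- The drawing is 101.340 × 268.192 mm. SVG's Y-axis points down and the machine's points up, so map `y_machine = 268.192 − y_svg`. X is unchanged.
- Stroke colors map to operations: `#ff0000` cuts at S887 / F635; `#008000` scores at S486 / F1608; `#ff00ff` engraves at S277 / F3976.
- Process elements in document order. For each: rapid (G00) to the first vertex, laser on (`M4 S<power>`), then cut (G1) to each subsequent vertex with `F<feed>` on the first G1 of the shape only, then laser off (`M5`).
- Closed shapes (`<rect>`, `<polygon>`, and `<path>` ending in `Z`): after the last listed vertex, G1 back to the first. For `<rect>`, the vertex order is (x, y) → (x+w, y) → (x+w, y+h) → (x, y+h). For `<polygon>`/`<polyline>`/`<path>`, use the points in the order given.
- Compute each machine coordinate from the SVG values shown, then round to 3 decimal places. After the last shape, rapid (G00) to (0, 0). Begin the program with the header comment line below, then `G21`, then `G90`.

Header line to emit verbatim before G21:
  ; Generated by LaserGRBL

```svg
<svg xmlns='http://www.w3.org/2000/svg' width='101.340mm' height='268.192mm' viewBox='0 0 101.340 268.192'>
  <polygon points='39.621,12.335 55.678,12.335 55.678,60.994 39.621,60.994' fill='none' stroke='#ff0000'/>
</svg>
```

; Generated by LaserGRBL
G21
G90
G00 X39.621 Y255.857
M4 S887
G1 X55.678 Y255.857 F635
G1 X55.678 Y207.198
G1 X39.621 Y207.198
G1 X39.621 Y255.857
M5
G00 X0.000 Y0.000

Since the viewBox matches the mm dimensions, user units are millimetres directly. The only transform is the Y-flip y_m = 268.192 − y_svg.

Shape 1 is a rectangle drawn with `<polygon>`. Its stroke #ff0000 means cut at S887, F635. After flipping Y the toolpath is (39.621,255.857) → (55.678,255.857) → (55.678,207.198) → (39.621,207.198) → (39.621,255.857), returning to the start.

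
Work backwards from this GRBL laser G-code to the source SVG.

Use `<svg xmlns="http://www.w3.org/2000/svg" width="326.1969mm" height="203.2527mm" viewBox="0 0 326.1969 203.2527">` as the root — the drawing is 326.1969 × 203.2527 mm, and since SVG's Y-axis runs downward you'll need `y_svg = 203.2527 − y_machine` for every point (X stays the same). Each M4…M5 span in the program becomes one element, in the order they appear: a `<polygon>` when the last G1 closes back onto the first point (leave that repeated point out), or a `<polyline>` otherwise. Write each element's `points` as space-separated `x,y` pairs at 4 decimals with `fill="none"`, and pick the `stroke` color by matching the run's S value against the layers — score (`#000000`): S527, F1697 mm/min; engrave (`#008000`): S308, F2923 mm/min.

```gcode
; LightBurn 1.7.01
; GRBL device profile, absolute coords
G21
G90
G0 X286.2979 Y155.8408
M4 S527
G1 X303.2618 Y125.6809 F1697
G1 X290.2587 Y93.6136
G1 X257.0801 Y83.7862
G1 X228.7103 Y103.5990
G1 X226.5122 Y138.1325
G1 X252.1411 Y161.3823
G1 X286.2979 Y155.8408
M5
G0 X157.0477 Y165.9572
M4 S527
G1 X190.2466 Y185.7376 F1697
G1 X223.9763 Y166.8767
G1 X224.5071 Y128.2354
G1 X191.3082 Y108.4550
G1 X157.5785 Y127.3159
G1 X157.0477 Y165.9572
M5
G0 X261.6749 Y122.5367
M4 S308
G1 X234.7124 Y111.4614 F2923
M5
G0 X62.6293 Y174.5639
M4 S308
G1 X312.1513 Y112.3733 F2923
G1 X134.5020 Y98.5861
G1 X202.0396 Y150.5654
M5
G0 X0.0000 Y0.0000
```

Each laser-on run becomes one SVG element. Flip Y back into SVG space with y_svg = 203.2527 − y_machine.

Run 1: power S527 maps to stroke `#000000` (score). The run returns to its start, so emit a `<polygon>` with points (Y-flipped): 286.2979,47.4119 303.2618,77.5718 290.2587,109.6391 257.0801,119.4665 228.7103,99.6537 226.5122,65.1202 252.1411,41.8704.

Run 2: S527 ⇒ score layer `#000000`. The run returns to its start, so emit a `<polygon>` with points (Y-flipped): 157.0477,37.2955 190.2466,17.5151 223.9763,36.3760 224.5071,75.0173 191.3082,94.7977 157.5785,75.9368.

Run 3: power S308 maps to stroke `#008000` (engrave). The run is open, so emit a `<polyline>` with points (Y-flipped): 261.6749,80.7160 234.7124,91.7913.

Run 4: S308 ⇒ engrave layer `#008000`. The run is open, so emit a `<polyline>` with points (Y-flipped): 62.6293,28.6888 312.1513,90.8794 134.5020,104.6666 202.0396,52.6873.

<svg xmlns="http://www.w3.org/2000/svg" width="326.1969mm" height="203.2527mm" viewBox="0 0 326.1969 203.2527">
  <polygon points="286.2979,47.4119 303.2618,77.5718 290.2587,109.6391 257.0801,119.4665 228.7103,99.6537 226.5122,65.1202 252.1411,41.8704" fill="none" stroke="#000000"/>
  <polygon points="157.0477,37.2955 190.2466,17.5151 223.9763,36.3760 224.5071,75.0173 191.3082,94.7977 157.5785,75.9368" fill="none" stroke="#000000"/>
  <polyline points="261.6749,80.7160 234.7124,91.7913" fill="none" stroke="#008000"/>
  <polyline points="62.6293,28.6888 312.1513,90.8794 134.5020,104.6666 202.0396,52.6873" fill="none" stroke="#008000"/>
</svg>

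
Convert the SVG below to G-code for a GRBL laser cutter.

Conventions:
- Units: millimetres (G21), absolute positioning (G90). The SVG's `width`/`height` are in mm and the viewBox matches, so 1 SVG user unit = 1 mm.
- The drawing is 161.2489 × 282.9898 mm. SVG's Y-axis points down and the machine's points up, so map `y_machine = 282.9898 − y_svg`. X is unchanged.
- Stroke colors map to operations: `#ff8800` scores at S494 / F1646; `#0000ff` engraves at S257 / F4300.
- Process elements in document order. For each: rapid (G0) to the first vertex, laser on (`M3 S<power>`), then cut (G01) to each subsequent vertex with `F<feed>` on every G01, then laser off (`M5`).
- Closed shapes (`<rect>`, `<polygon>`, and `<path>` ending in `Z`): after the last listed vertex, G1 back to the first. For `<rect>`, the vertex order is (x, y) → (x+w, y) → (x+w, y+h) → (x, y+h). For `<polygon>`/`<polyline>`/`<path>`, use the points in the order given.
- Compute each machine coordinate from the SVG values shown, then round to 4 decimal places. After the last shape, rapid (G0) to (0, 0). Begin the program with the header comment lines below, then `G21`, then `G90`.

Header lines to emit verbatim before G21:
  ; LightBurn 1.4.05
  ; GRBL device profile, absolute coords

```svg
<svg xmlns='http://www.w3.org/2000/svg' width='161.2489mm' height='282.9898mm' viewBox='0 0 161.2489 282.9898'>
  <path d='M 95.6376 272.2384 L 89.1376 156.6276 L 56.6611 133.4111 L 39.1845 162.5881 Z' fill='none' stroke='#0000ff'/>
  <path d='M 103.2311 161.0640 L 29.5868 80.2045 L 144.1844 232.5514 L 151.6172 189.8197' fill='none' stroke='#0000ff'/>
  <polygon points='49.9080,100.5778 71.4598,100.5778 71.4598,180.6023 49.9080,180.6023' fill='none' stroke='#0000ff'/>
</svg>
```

; LightBurn 1.4.05
; GRBL device profile, absolute coords
G21
G90
G0 X95.6376 Y10.7514
M3 S257
G01 X89.1376 Y126.3622 F4300
G01 X56.6611 Y149.5787 F4300
G01 X39.1845 Y120.4017 F4300
G01 X95.6376 Y10.7514 F4300
M5
G0 X103.2311 Y121.9258
M3 S257
G01 X29.5868 Y202.7853 F4300
G01 X144.1844 Y50.4384 F4300
G01 X151.6172 Y93.1701 F4300
M5
G0 X49.9080 Y182.4120
M3 S257
G01 X71.4598 Y182.4120 F4300
G01 X71.4598 Y102.3875 F4300
G01 X49.9080 Y102.3875 F4300
G01 X49.9080 Y182.4120 F4300
M5
G0 X0.0000 Y0.0000

viewBox `0 0 161.2489 282.9898` with mm width/height → 1 unit = 1 mm. Flip: y_m = 282.9898 − y_svg.

**Shape 1** — `<path>` closed polygon, stroke `#0000ff` → engrave (S257, F4300). Machine vertices: (95.6376,10.7514) → (89.1376,126.3622) → (56.6611,149.5787) → (39.1845,120.4017) → (95.6376,10.7514). Closed: final G1 returns to the first vertex.

**Shape 2** — `<path>` open polyline, stroke `#0000ff` → engrave (S257, F4300). Machine vertices: (103.2311,121.9258) → (29.5868,202.7853) → (144.1844,50.4384) → (151.6172,93.1701). Open path.

**Shape 3** — `<polygon>` rectangle, stroke `#0000ff` → engrave (S257, F4300). Machine vertices: (49.9080,182.4120) → (71.4598,182.4120) → (71.4598,102.3875) → (49.9080,102.3875) → (49.9080,182.4120). Closed: final G1 returns to the first vertex.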